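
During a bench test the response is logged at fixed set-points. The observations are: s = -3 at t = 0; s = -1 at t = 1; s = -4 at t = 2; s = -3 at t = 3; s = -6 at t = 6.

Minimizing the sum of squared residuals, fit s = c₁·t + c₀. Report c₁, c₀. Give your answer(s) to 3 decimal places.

From the data, Σt·t = 50, Σt = 12, Σ1 = 5.
For Aᵀs: Σt·s = -54, Σs = -17.
So AᵀA·[c₁, c₀]ᵀ = Aᵀs: [[50, 12]; [12, 5]]·[c₁, c₀]ᵀ = [-54, -17]ᵀ.
Determinant 50·5 − 12² = 106.
c₁ = ((-54)·5 − 12·(-17))/106 = -33/53; c₀ = (50·(-17) − 12·(-54))/106 = -101/53.

c₁ = -0.623, c₀ = -1.906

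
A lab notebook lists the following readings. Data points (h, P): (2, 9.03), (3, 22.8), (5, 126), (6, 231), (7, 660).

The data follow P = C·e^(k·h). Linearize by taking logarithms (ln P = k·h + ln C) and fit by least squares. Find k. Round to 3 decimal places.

Let Y = ln P. Fitting Y = k·h + ln C by least squares:
Σh = 23.0000, Σ(h)² = 123.0000, Σln P = 22.0983, Σh·ln P = 116.0630.
Equations: 123.0000·k + 23.0000·ln C = 116.0630;  23.0000·k + 5·ln C = 22.0983.
Slope k = (n·Σh·ln P − Σh·Σln P)/(n·Σ(h)² − (Σh)²) = (5·116.0630 − 23.0000·22.0983)/86.0000 = 0.83785; ln C = (Σln P − k·Σh)/n = 0.56554.

k = 0.838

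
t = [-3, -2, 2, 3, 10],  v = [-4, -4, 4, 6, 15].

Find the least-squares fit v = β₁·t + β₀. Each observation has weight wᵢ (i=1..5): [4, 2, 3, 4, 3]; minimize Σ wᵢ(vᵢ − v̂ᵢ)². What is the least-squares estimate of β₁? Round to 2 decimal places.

MᵀWM·[β₁, β₀]ᵀ = MᵀWv reads: 392·β₁ + 32·β₀ = 610;  32·β₁ + 16·β₀ = 57.
(Σwᵢ·t·t = 392, Σwᵢ·t = 32, Σwᵢ·1 = 16, Σwᵢ·t·v = 610, Σwᵢ·v = 57.)
det = 392·16 − 32² = 5248.
β₁ = (610·16 − 32·57)/5248 = 62/41; β₀ = (392·57 − 32·610)/5248 = 353/656.

β₁ = 1.51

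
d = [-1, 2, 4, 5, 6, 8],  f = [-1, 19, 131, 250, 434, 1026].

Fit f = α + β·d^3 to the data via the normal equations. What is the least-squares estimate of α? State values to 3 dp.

α = 1.852

From the data, Σ1 = 6, Σd^3 = 924, Σd^3·d^3 = 328586.
And Σf = 1859, Σd^3·f = 658843.
Normal equations: [[6, 924]; [924, 328586]]·[α, β]ᵀ = [1859, 658843]ᵀ.
Δ = 6·328586 − 924² = 1117740.
α = (1859·328586 − 924·658843)/1117740 = 1035221/558870; β = (6·658843 − 924·1859)/1117740 = 372557/186290.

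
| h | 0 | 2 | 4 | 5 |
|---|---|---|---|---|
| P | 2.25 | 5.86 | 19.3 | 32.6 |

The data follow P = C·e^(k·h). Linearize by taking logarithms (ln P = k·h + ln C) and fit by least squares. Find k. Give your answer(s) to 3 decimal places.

With ln Pᵢ as the transformed response and hᵢ as the regressor:
XᵀX = [[45.0000, 11.0000]; [11.0000, 4]], rhs = [32.7983, 9.0235]ᵀ  (here Σh = 11.0000, Σ(h)² = 45.0000, Σln P = 9.0235, Σh·ln P = 32.7983).
Solving (det = 59.0000): k = 0.54127, ln C = 0.76739.

k = 0.541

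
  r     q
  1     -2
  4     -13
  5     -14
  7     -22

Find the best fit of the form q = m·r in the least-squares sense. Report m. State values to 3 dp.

m = -3.055

The normal system MᵀM·[m]ᵀ = Mᵀq is [[91]]·[m]ᵀ = [-278]ᵀ.
m = (-278)/91 = -3.05495.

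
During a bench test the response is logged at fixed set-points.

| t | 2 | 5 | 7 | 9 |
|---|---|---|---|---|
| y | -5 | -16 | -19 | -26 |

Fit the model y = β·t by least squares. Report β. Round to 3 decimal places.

β = -2.874

The normal system AᵀA·[β]ᵀ = Aᵀy is [[159]]·[β]ᵀ = [-457]ᵀ.
β = (-457)/159 = -2.87421.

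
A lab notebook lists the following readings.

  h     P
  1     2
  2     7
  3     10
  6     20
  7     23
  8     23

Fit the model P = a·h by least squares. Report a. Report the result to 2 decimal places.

a = 3.13

Compute the Gram sums: Σh·h = 163.
Right-hand side: Σh·P = 511.
Normal equations: [[163]]·[a]ᵀ = [511]ᵀ.
Hence a = 511 / 163 ≈ 3.13497.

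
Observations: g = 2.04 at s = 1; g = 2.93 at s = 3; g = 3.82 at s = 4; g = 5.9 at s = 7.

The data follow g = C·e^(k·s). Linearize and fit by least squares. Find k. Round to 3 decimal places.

k = 0.178

Taking logs, ln g = k·s + ln C, so regress ln g on s.
Σs = 15.0000, Σ(s)² = 75.0000, Σln g = 4.9032, Σs·ln g = 21.7236.
Equations: 75.0000·k + 15.0000·ln C = 21.7236;  15.0000·k + 4·ln C = 4.9032.
Solving (det = 75.0000): k = 0.17796, ln C = 0.55843.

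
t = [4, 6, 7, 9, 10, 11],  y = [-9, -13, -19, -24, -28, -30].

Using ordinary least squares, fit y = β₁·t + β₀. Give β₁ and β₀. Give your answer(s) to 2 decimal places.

Entries of XᵀX: Σt·t = 403, Σt = 47, Σ1 = 6.
Moment sums: Σt·y = -1073, Σy = -123.
XᵀX·[β₁, β₀]ᵀ = Xᵀy becomes [[403, 47]; [47, 6]]·[β₁, β₀]ᵀ = [-1073, -123]ᵀ.
Eliminating β₀: 6·(row 1) − 47·(row 2) gives 209·β₁ = 6·(-1073) − 47·(-123) = -657, so β₁ = -657/209.
Then β₀ = ((-123) − 47·(-657/209))/6 = 862/209.

β₁ = -3.14, β₀ = 4.12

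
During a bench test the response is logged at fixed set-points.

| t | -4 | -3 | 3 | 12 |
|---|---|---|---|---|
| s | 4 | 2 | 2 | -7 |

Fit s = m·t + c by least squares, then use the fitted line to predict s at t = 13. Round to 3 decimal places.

From the data, Σt·t = 178, Σt = 8, Σ1 = 4.
Moment sums: Σt·s = -100, Σs = 1.
det = 178·4 − 8² = 648.
m = ((-100)·4 − 8·1)/648 = -17/27; c = (178·1 − 8·(-100))/648 = 163/108.
At t = 13: ŝ = (-17/27)·(13) + (163/108)·(1) = -721/108.

ŝ = -6.676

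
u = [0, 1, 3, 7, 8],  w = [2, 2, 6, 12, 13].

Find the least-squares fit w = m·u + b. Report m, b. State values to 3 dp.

m = 1.476, b = 1.390

The normal equations are: 123·m + 19·b = 208;  19·m + 5·b = 35.
Determinant 123·5 − 19² = 254.
m = (208·5 − 19·35)/254 = 375/254; b = (123·35 − 19·208)/254 = 353/254.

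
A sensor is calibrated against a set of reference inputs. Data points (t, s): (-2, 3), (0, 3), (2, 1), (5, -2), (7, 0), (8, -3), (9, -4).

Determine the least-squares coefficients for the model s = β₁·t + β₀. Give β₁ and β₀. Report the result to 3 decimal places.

Compute the Gram sums: Σt·t = 227, Σt = 29, Σ1 = 7.
Moment sums: Σt·s = -74, Σs = -2.
MᵀM·[β₁, β₀]ᵀ = Mᵀs becomes [[227, 29]; [29, 7]]·[β₁, β₀]ᵀ = [-74, -2]ᵀ.
det = 227·7 − 29² = 748.
β₁ = ((-74)·7 − 29·(-2))/748 = -115/187; β₀ = (227·(-2) − 29·(-74))/748 = 423/187.

β₁ = -0.615, β₀ = 2.262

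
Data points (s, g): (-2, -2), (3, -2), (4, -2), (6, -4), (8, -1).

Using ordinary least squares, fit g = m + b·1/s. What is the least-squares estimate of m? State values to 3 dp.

Normal-equation sums: Σ1 = 5, Σ1/s = 3/8, Σ1/s·1/s = 269/576.
Right-hand side: Σg = -11, Σ1/s·g = -23/24.
Normal equations: [[5, 3/8]; [3/8, 269/576]]·[m, b]ᵀ = [-11, -23/24]ᵀ.
Eliminating b: (269/576)·(row 1) − (3/8)·(row 2) gives (79/36)·m = (269/576)·(-11) − (3/8)·(-23/24) = -43/9, so m = -172/79.
Then b = ((-23/24) − (3/8)·(-172/79))/(269/576) = -24/79.

m = -2.177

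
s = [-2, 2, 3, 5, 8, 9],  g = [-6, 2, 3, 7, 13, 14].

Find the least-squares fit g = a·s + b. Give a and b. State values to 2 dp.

Normal-equation sums: Σs·s = 187, Σs = 25, Σ1 = 6.
And Σs·g = 290, Σg = 33.
Normal equations: [[187, 25]; [25, 6]]·[a, b]ᵀ = [290, 33]ᵀ.
Eliminating b: 6·(row 1) − 25·(row 2) gives 497·a = 6·290 − 25·33 = 915, so a = 915/497.
Then b = (33 − 25·(915/497))/6 = -1079/497.

a = 1.84, b = -2.17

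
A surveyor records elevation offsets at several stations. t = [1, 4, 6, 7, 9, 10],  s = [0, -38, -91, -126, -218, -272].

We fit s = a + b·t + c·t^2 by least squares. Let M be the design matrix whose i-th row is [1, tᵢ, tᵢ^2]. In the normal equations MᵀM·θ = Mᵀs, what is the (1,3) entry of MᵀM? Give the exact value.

283

Row 1 ↔ basis 1, column 3 ↔ basis t^2, so (MᵀM)_{1,3} = Σᵢ t^2 = (1)·(1) + (1)·(16) + (1)·(36) + (1)·(49) + (1)·(81) + (1)·(100) = 283.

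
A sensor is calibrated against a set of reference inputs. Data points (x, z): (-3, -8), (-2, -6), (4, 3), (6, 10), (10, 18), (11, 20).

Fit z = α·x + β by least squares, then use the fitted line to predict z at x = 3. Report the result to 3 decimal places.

Compute the Gram sums: Σx·x = 286, Σx = 26, Σ1 = 6.
Right-hand side: Σx·z = 508, Σz = 37.
Normal equations: [[286, 26]; [26, 6]]·[α, β]ᵀ = [508, 37]ᵀ.
Δ = 286·6 − 26² = 1040.
α = (508·6 − 26·37)/1040 = 1043/520; β = (286·37 − 26·508)/1040 = -101/40.
At x = 3: ẑ = (1043/520)·(3) + (-101/40)·(1) = 227/65.

ẑ = 3.492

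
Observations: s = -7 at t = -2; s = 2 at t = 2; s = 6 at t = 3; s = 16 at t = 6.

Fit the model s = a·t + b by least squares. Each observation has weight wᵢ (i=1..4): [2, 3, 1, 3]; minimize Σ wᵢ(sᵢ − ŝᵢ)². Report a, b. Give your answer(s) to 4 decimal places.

a = 2.9205, b = -2.3523

Setting ∂/∂a … = 0 gives: 137·a + 23·b = 346;  23·a + 9·b = 46.
det = 137·9 − 23² = 704.
a = (346·9 − 23·46)/704 = 257/88; b = (137·46 − 23·346)/704 = -207/88.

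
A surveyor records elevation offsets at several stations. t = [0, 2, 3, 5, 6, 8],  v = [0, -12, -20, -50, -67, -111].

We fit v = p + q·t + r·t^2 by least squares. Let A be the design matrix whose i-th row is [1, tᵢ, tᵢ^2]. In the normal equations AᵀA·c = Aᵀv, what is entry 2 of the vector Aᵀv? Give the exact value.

-1624

Entry 2 ↔ basis t, so (Aᵀv)_{2} = Σᵢ (t)·vᵢ = (0)·(0) + (2)·(-12) + (3)·(-20) + (5)·(-50) + (6)·(-67) + (8)·(-111) = -1624.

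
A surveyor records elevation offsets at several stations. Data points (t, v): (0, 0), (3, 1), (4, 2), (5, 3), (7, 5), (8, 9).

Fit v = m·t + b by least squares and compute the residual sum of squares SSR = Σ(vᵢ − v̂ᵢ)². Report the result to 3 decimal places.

SSR = 8.779

From the data, Σt·t = 163, Σt = 27, Σ1 = 6.
Right-hand side: Σt·v = 133, Σv = 20.
Eliminating b: 6·(row 1) − 27·(row 2) gives 249·m = 6·133 − 27·20 = 258, so m = 86/83.
Then b = (20 − 27·(86/83))/6 = -331/249.
Residuals: 331/249, -194/249, -203/249, -212/249, -230/249, 508/249; SSR = 2186/249.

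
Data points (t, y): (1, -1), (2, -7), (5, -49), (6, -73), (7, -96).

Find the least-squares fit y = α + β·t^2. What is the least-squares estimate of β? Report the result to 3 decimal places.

β = -2.000

Entries of AᵀA: Σ1 = 5, Σt^2 = 115, Σt^2·t^2 = 4339.
Moment sums: Σy = -226, Σt^2·y = -8586.
So AᵀA·[α, β]ᵀ = Aᵀy: [[5, 115]; [115, 4339]]·[α, β]ᵀ = [-226, -8586]ᵀ.
Δ = 5·4339 − 115² = 8470.
α = ((-226)·4339 − 115·(-8586))/8470 = 4/5; β = (5·(-8586) − 115·(-226))/8470 = -2.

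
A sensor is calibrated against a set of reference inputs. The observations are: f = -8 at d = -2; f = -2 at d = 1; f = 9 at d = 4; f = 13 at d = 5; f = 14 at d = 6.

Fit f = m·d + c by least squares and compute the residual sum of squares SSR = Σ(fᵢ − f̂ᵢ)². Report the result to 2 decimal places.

AᵀA·[m, c]ᵀ = Aᵀf reads: 82·m + 14·c = 199;  14·m + 5·c = 26.
Eliminating c: 5·(row 1) − 14·(row 2) gives 214·m = 5·199 − 14·26 = 631, so m = 631/214.
Then c = (26 − 14·(631/214))/5 = -327/107.
Residuals: 102/107, -405/214, 28/107, 281/214, -68/107; SSR = 1431/214.

SSR = 6.69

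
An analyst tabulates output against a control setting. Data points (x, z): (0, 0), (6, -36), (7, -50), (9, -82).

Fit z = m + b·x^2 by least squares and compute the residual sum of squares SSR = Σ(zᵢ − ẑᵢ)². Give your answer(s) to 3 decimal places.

Sums needed: Σ1 = 4, Σx^2 = 166, Σx^2·x^2 = 10258.
For Aᵀz: Σz = -168, Σx^2·z = -10388.
AᵀA·[m, b]ᵀ = Aᵀz becomes [[4, 166]; [166, 10258]]·[m, b]ᵀ = [-168, -10388]ᵀ.
Eliminating b: 10258·(row 1) − 166·(row 2) gives 13476·m = 10258·(-168) − 166·(-10388) = 1064, so m = 266/3369.
Then b = ((-10388) − 166·(266/3369))/10258 = -3416/3369.
Residuals: -266/3369, 1426/3369, -444/1123, 172/3369; SSR = 1160/3369.

SSR = 0.344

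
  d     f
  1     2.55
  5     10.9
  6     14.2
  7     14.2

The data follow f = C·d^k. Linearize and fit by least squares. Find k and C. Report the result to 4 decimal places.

Taking logs, ln f = k·ln d + ln C, so regress ln f on ln d.
Σln d = 5.3471, Σ(ln d)² = 9.5873, Σln f = 8.6313, Σln d·ln f = 13.7615.
Equations: 9.5873·k + 5.3471·ln C = 13.7615;  5.3471·k + 4·ln C = 8.6313.
Slope k = (n·Σln d·ln f − Σln d·Σln f)/(n·Σ(ln d)² − (Σln d)²) = (4·13.7615 − 5.3471·8.6313)/9.7575 = 0.91144; ln C = (Σln f − k·Σln d)/n = 0.93945, so C = exp(0.93945) = 2.55857.

k = 0.9114, C = 2.5586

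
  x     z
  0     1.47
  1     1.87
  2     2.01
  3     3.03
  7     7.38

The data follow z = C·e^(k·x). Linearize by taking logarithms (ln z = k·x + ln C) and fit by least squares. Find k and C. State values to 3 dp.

Linearized form: ln z = k·x + ln C. From the 5 transformed points,
AᵀA = [[63.0000, 13.0000]; [13.0000, 5]], rhs = [19.3393, 4.8167]ᵀ  (here Σx = 13.0000, Σ(x)² = 63.0000, Σln z = 4.8167, Σx·ln z = 19.3393).
Solving (det = 146.0000): k = 0.23342, ln C = 0.35643, so C = exp(0.35643) = 1.42823.

k = 0.233, C = 1.428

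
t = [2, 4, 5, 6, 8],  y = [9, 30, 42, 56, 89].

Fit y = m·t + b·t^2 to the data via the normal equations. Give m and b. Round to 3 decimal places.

m = 3.506, b = 0.960

Sums needed: Σt·t = 145, Σt·t^2 = 925, Σt^2·t^2 = 6289.
For Mᵀy: Σt·y = 1396, Σt^2·y = 9278.
So MᵀM·[m, b]ᵀ = Mᵀy: [[145, 925]; [925, 6289]]·[m, b]ᵀ = [1396, 9278]ᵀ.
det = 145·6289 − 925² = 56280.
m = (1396·6289 − 925·9278)/56280 = 98647/28140; b = (145·9278 − 925·1396)/56280 = 5401/5628.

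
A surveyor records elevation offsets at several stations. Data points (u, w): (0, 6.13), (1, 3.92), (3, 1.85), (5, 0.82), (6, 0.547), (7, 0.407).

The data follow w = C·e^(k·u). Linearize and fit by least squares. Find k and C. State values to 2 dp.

With ln wᵢ as the transformed response and uᵢ as the regressor:
Over the data: Σu = 22.0000, Σ(u)² = 120.0000, Σln w = 2.0938, Σu·ln w = -7.6930.
Normal system: [[120.0000, 22.0000]; [22.0000, 6]]·[k, ln C]ᵀ = [-7.6930, 2.0938]ᵀ.
Solving (det = 236.0000): k = -0.39077, ln C = 1.78178, so C = exp(1.78178) = 5.94041.

k = -0.39, C = 5.94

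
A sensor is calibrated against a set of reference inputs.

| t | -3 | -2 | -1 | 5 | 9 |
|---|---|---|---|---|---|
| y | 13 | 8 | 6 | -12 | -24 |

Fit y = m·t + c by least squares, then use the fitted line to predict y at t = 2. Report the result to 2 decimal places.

Compute the Gram sums: Σt·t = 120, Σt = 8, Σ1 = 5.
Right-hand side: Σt·y = -337, Σy = -9.
Eliminating c: 5·(row 1) − 8·(row 2) gives 536·m = 5·(-337) − 8·(-9) = -1613, so m = -1613/536.
Then c = ((-9) − 8·(-1613/536))/5 = 202/67.
At t = 2: ŷ = (-1613/536)·(2) + (202/67)·(1) = -805/268.

ŷ = -3.00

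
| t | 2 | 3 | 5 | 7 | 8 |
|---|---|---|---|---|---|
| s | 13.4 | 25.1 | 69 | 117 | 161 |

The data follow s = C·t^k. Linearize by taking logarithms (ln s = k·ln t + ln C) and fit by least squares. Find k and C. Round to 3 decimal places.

Let Y = ln s. Fitting Y = k·ln t + ln C by least squares:
Sums: Σln t = 7.4265, Σ(ln t)² = 12.3883, Σln s = 19.8958, Σln t·ln s = 31.9874.
Normal system: [[12.3883, 7.4265]; [7.4265, 5]]·[k, ln C]ᵀ = [31.9874, 19.8958]ᵀ.
Slope k = (n·Σln t·ln s − Σln t·Σln s)/(n·Σ(ln t)² − (Σln t)²) = (5·31.9874 − 7.4265·19.8958)/6.7880 = 1.79427; ln C = (Σln s − k·Σln t)/n = 1.31412, so C = exp(1.31412) = 3.72147.

k = 1.794, C = 3.721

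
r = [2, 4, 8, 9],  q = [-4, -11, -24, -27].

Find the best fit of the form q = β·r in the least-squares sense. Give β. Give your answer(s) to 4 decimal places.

β = -2.9515

The normal system AᵀA·[β]ᵀ = Aᵀq is [[165]]·[β]ᵀ = [-487]ᵀ.
Hence β = -487 / 165 ≈ -2.95152.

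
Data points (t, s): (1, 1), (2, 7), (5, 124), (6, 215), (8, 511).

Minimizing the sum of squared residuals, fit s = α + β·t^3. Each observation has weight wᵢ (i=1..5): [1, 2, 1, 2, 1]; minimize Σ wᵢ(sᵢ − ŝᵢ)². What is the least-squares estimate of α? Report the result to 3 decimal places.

Forming AᵀWA = [[7, 1086]; [1086, 371210]] and AᵀWs = [1080, 370125]ᵀ gives AᵀWA·[α, β]ᵀ = AᵀWs.
Eliminating β: 371210·(row 1) − 1086·(row 2) gives 1419074·α = 371210·1080 − 1086·370125 = -1048950, so α = -524475/709537.
Then β = (370125 − 1086·(-524475/709537))/371210 = 1417995/1419074.

α = -0.739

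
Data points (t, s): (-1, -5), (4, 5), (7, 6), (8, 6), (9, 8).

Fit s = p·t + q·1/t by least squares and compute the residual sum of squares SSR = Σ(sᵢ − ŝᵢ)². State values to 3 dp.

Entries of XᵀX: Σt·t = 211, Σt·1/t = 5, Σ1/t·1/t = 282181/254016.
Moment sums: Σt·s = 187, Σ1/t·s = 551/63.
XᵀX·[p, q]ᵀ = Xᵀs becomes [[211, 5]; [5, 282181/254016]]·[p, q]ᵀ = [187, 551/63]ᵀ.
Determinant 211·(282181/254016) − 5² = 53189791/254016.
p = (187·(282181/254016) − 5·(551/63))/(53189791/254016) = 41659687/53189791; q = (211·(551/63) − 5·187)/(53189791/254016) = 231259392/53189791.
Residuals: 6970124/53189791, 41495359/53189791, -5516119/53189791, -43046174/53189791, 24885657/53189791; SSR = 80337673/53189791.

SSR = 1.510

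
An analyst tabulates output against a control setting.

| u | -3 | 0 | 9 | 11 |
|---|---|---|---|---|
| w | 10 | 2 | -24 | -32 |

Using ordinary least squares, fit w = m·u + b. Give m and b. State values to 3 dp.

m = -2.962, b = 1.589

From the data, Σu·u = 211, Σu = 17, Σ1 = 4.
For Xᵀw: Σu·w = -598, Σw = -44.
Normal equations: [[211, 17]; [17, 4]]·[m, b]ᵀ = [-598, -44]ᵀ.
Δ = 211·4 − 17² = 555.
m = ((-598)·4 − 17·(-44))/555 = -548/185; b = (211·(-44) − 17·(-598))/555 = 294/185.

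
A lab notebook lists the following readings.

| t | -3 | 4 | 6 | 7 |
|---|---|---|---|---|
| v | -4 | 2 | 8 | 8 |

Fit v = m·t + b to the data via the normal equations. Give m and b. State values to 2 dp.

m = 1.23, b = -0.80

Entries of XᵀX: Σt·t = 110, Σt = 14, Σ1 = 4.
For Xᵀv: Σt·v = 124, Σv = 14.
det = 110·4 − 14² = 244.
m = (124·4 − 14·14)/244 = 75/61; b = (110·14 − 14·124)/244 = -49/61.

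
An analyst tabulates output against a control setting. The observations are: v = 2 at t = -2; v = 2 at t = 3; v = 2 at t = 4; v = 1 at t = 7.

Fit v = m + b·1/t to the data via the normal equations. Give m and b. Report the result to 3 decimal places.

Normal-equation sums: Σ1 = 4, Σ1/t = 19/84, Σ1/t·1/t = 3133/7056.
Right-hand side: Σv = 7, Σ1/t·v = 13/42.
MᵀM·[m, b]ᵀ = Mᵀv becomes [[4, 19/84]; [19/84, 3133/7056]]·[m, b]ᵀ = [7, 13/42]ᵀ.
Eliminating b: (3133/7056)·(row 1) − (19/84)·(row 2) gives (4057/2352)·m = (3133/7056)·7 − (19/84)·(13/42) = 21437/7056, so m = 21437/12171.
Then b = ((13/42) − (19/84)·(21437/12171))/(3133/7056) = -812/4057.

m = 1.761, b = -0.200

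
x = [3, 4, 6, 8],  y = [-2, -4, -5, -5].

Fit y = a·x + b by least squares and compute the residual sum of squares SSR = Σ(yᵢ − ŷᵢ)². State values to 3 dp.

Entries of MᵀM: Σx·x = 125, Σx = 21, Σ1 = 4.
Moment sums: Σx·y = -92, Σy = -16.
Normal equations: [[125, 21]; [21, 4]]·[a, b]ᵀ = [-92, -16]ᵀ.
Eliminating b: 4·(row 1) − 21·(row 2) gives 59·a = 4·(-92) − 21·(-16) = -32, so a = -32/59.
Then b = ((-16) − 21·(-32/59))/4 = -68/59.
Residuals: 46/59, -40/59, -35/59, 29/59; SSR = 98/59.

SSR = 1.661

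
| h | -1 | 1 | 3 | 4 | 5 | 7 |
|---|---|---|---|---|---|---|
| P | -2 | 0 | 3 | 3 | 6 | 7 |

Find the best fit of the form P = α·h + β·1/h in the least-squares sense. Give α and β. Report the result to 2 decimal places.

From the data, Σh·h = 101, Σh·1/h = 6, Σ1/h·1/h = 394081/176400.
Right-hand side: Σh·P = 102, Σ1/h·P = 119/20.
MᵀM·[α, β]ᵀ = MᵀP becomes [[101, 6]; [6, 394081/176400]]·[α, β]ᵀ = [102, 119/20]ᵀ.
Eliminating β: (394081/176400)·(row 1) − 6·(row 2) gives (33451781/176400)·α = (394081/176400)·102 − 6·(119/20) = 5649797/29400, so α = 33898782/33451781.
Then β = ((119/20) − 6·(33898782/33451781))/(394081/176400) = -1949220/33451781.

α = 1.01, β = -0.06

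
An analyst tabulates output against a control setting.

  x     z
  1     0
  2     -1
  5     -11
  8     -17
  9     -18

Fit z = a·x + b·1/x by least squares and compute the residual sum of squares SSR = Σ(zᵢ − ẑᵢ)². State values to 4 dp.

SSR = 5.4894

From the data, Σx·x = 175, Σx·1/x = 5, Σ1/x·1/x = 170809/129600.
Right-hand side: Σx·z = -355, Σ1/x·z = -273/40.
AᵀA·[a, b]ᵀ = Aᵀz becomes [[175, 5]; [5, 170809/129600]]·[a, b]ᵀ = [-355, -273/40]ᵀ.
Eliminating b: (170809/129600)·(row 1) − 5·(row 2) gives (1066063/5184)·a = (170809/129600)·(-355) − 5·(-273/40) = -11242919/25920, so a = -11242919/5330315.
Then b = ((-273/40) − 5·(-11242919/5330315))/(170809/129600) = 3009960/1066063.
Residuals: -3806881/5330315, 9630623/5330315, -1085766/1066063, -2553228/5330315, 3568401/5330315; SSR = 5852033/1066063.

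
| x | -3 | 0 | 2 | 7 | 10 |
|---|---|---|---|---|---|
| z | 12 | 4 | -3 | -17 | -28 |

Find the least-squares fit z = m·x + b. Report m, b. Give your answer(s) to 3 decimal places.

From the data, Σx·x = 162, Σx = 16, Σ1 = 5.
Moment sums: Σx·z = -441, Σz = -32.
Normal equations: [[162, 16]; [16, 5]]·[m, b]ᵀ = [-441, -32]ᵀ.
Eliminating b: 5·(row 1) − 16·(row 2) gives 554·m = 5·(-441) − 16·(-32) = -1693, so m = -1693/554.
Then b = ((-32) − 16·(-1693/554))/5 = 936/277.

m = -3.056, b = 3.379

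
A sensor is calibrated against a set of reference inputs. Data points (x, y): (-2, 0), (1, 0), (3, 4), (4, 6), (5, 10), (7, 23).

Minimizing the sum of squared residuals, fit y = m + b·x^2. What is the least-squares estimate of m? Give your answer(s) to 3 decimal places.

m = -1.225

Entries of AᵀA: Σ1 = 6, Σx^2 = 104, Σx^2·x^2 = 3380.
For Aᵀy: Σy = 43, Σx^2·y = 1509.
So AᵀA·[m, b]ᵀ = Aᵀy: [[6, 104]; [104, 3380]]·[m, b]ᵀ = [43, 1509]ᵀ.
Eliminating b: 3380·(row 1) − 104·(row 2) gives 9464·m = 3380·43 − 104·1509 = -11596, so m = -223/182.
Then b = (1509 − 104·(-223/182))/3380 = 2291/4732.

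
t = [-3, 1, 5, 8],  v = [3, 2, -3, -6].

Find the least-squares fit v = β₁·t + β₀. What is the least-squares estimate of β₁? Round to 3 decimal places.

Sums needed: Σt·t = 99, Σt = 11, Σ1 = 4.
Moment sums: Σt·v = -70, Σv = -4.
Δ = 99·4 − 11² = 275.
β₁ = ((-70)·4 − 11·(-4))/275 = -236/275; β₀ = (99·(-4) − 11·(-70))/275 = 34/25.

β₁ = -0.858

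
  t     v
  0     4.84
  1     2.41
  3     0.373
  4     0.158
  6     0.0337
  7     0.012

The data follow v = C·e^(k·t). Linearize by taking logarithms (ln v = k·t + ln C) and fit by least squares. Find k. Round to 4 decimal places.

k = -0.8561

Linearized form: ln v = k·t + ln C. From the 6 transformed points,
Sums: Σt = 21.0000, Σ(t)² = 111.0000, Σln v = -8.1879, Σt·ln v = -60.7610.
Normal system: [[111.0000, 21.0000]; [21.0000, 6]]·[k, ln C]ᵀ = [-60.7610, -8.1879]ᵀ.
Solving (det = 225.0000): k = -0.85609, ln C = 1.63166.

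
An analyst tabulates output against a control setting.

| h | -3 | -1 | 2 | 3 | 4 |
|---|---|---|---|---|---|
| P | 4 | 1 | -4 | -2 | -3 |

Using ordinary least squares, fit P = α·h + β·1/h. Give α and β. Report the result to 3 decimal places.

From the data, Σh·h = 39, Σh·1/h = 5, Σ1/h·1/h = 221/144.
Moment sums: Σh·P = -39, Σ1/h·P = -23/4.
Normal equations: [[39, 5]; [5, 221/144]]·[α, β]ᵀ = [-39, -23/4]ᵀ.
Determinant 39·(221/144) − 5² = 1673/48.
α = ((-39)·(221/144) − 5·(-23/4))/(1673/48) = -1493/1673; β = (39·(-23/4) − 5·(-39))/(1673/48) = -1404/1673.

α = -0.892, β = -0.839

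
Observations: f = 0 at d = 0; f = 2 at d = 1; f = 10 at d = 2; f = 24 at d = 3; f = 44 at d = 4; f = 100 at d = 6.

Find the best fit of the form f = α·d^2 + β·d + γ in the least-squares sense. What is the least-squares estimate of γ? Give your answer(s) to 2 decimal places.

Sums needed: Σd^2·d^2 = 1650, Σd^2·d = 316, Σd^2 = 66, Σd·d = 66, Σd = 16, Σ1 = 6.
Moment sums: Σd^2·f = 4562, Σd·f = 870, Σf = 180.
Row-reducing yields α = 121/42, β = -4/7, γ = -1/6.

γ = -0.17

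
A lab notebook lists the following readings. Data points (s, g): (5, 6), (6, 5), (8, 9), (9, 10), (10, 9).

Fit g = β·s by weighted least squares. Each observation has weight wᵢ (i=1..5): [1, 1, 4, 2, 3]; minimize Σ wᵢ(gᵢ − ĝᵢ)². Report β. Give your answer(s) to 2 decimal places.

Compute the Gram sums: Σwᵢ·s·s = 779.
Right-hand side: Σwᵢ·s·g = 798.
Normal equations: [[779]]·[β]ᵀ = [798]ᵀ.
Hence β = 798 / 779 ≈ 1.02439.

β = 1.02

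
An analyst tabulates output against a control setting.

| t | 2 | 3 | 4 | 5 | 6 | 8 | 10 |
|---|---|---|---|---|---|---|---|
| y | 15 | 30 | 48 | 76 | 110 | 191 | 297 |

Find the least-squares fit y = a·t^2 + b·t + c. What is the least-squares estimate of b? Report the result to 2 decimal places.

b = -0.19

From the data, Σt^2·t^2 = 16370, Σt^2·t = 1952, Σt^2 = 254, Σt·t = 254, Σt = 38, Σ1 = 7.
For Mᵀy: Σt^2·y = 48882, Σt·y = 5850, Σy = 767.
So MᵀM·[a, b, c]ᵀ = Mᵀy: [[16370, 1952, 254]; [1952, 254, 38]; [254, 38, 7]]·[a, b, c]ᵀ = [48882, 5850, 767]ᵀ.
Inverting the 3×3 Gram matrix, [a, b, c]ᵀ = [3162/1069, -202/1069, 3493/1069]ᵀ.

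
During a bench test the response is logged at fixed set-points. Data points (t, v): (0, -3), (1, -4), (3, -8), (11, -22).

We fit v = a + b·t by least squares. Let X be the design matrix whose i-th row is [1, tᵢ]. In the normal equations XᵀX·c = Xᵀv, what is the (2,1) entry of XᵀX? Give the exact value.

Row 2 ↔ basis t, column 1 ↔ basis 1, so (XᵀX)_{2,1} = Σᵢ t = (0)·(1) + (1)·(1) + (3)·(1) + (11)·(1) = 15.

15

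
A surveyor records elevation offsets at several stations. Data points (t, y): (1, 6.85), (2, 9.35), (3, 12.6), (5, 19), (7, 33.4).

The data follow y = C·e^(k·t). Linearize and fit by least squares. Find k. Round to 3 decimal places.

Linearized form: ln y = k·t + ln C. From the 5 transformed points,
AᵀA = [[88.0000, 18.0000]; [18.0000, 5]], rhs = [53.2782, 13.1463]ᵀ  (here Σt = 18.0000, Σ(t)² = 88.0000, Σln y = 13.1463, Σt·ln y = 53.2782).
Δ = 88.0000·5 − (18.0000)² = 116.0000; k = (53.2782·5 − 18.0000·13.1463)/116.0000 = 0.25653, ln C = (88.0000·13.1463 − 18.0000·53.2782)/116.0000 = 1.70576.

k = 0.257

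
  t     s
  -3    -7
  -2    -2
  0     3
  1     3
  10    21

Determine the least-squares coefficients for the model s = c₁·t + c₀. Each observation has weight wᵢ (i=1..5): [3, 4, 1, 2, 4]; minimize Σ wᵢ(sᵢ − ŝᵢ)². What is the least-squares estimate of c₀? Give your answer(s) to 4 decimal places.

From the data, Σwᵢ·t·t = 445, Σwᵢ·t = 25, Σwᵢ·1 = 14.
Right-hand side: Σwᵢ·t·s = 925, Σwᵢ·s = 64.
Eliminating c₀: 14·(row 1) − 25·(row 2) gives 5605·c₁ = 14·925 − 25·64 = 11350, so c₁ = 2270/1121.
Then c₀ = (64 − 25·(2270/1121))/14 = 1071/1121.

c₀ = 0.9554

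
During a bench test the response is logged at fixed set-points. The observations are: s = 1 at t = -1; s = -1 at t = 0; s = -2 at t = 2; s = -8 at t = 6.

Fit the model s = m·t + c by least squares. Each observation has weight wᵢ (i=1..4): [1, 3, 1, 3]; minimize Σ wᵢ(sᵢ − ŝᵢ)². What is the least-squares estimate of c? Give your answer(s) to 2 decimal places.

c = -0.61

Normal-equation sums: Σwᵢ·t·t = 113, Σwᵢ·t = 19, Σwᵢ·1 = 8.
And Σwᵢ·t·s = -149, Σwᵢ·s = -28.
Normal equations: [[113, 19]; [19, 8]]·[m, c]ᵀ = [-149, -28]ᵀ.
det = 113·8 − 19² = 543.
m = ((-149)·8 − 19·(-28))/543 = -220/181; c = (113·(-28) − 19·(-149))/543 = -111/181.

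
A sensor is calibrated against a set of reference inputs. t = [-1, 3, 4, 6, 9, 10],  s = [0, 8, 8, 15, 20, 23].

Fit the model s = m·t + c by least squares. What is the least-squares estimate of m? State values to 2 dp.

m = 2.10

The normal system XᵀX·[m, c]ᵀ = Xᵀs is [[243, 31]; [31, 6]]·[m, c]ᵀ = [556, 74]ᵀ.
det = 243·6 − 31² = 497.
m = (556·6 − 31·74)/497 = 1042/497; c = (243·74 − 31·556)/497 = 746/497.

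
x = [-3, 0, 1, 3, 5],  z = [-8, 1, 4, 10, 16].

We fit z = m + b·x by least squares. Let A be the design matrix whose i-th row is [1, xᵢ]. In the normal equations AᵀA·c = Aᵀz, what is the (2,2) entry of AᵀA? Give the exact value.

44

Row 2 ↔ basis x, column 2 ↔ basis x, so (AᵀA)_{2,2} = Σᵢ (x)·(x) = (-3)·(-3) + (0)·(0) + (1)·(1) + (3)·(3) + (5)·(5) = 44.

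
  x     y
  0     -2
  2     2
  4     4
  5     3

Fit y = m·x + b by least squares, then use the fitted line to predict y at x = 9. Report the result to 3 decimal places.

ŷ = 8.424

The normal equations are: 45·m + 11·b = 35;  11·m + 4·b = 7.
det = 45·4 − 11² = 59.
m = (35·4 − 11·7)/59 = 63/59; b = (45·7 − 11·35)/59 = -70/59.
At x = 9: ŷ = (63/59)·(9) + (-70/59)·(1) = 497/59.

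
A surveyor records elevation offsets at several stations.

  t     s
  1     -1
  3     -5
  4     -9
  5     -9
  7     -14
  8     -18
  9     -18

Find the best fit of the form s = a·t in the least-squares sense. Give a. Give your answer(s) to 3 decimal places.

a = -2.045

Sums needed: Σt·t = 245.
Moment sums: Σt·s = -501.
So XᵀX·[a]ᵀ = Xᵀs: [[245]]·[a]ᵀ = [-501]ᵀ.
a = (-501)/245 = -2.0449.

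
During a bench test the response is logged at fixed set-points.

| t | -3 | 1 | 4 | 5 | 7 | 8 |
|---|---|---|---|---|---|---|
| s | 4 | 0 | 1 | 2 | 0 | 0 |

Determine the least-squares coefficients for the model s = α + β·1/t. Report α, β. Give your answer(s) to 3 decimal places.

Entries of XᵀX: Σ1 = 6, Σ1/t = 1163/840, Σ1/t·1/t = 881749/705600.
For Xᵀs: Σs = 7, Σ1/t·s = -41/60.
Determinant 6·(881749/705600) − (1163/840)² = 157517/28224.
α = (7·(881749/705600) − (1163/840)·(-41/60))/(157517/28224) = 1367961/787585; β = (6·(-41/60) − (1163/840)·7)/(157517/28224) = -389256/157517.

α = 1.737, β = -2.471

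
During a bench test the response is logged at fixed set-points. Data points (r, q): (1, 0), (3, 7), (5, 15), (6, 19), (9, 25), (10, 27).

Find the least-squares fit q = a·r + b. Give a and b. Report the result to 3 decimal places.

With design matrix M, MᵀM = [[252, 34]; [34, 6]] and Mᵀq = [705, 93]ᵀ.
Eliminating b: 6·(row 1) − 34·(row 2) gives 356·a = 6·705 − 34·93 = 1068, so a = 3.
Then b = (93 − 34·3)/6 = -3/2.

a = 3.000, b = -1.500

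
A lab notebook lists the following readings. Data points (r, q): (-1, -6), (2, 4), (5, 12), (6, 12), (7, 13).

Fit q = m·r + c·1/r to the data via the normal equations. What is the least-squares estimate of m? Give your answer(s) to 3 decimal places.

Forming AᵀA = [[115, 5]; [5, 29507/22050]] and Aᵀq = [237, 499/35]ᵀ gives AᵀA·[m, c]ᵀ = Aᵀq.
Δ = 115·(29507/22050) − 5² = 568411/4410.
m = (237·(29507/22050) − 5·(499/35))/(568411/4410) = 5421309/2842055; c = (115·(499/35) − 5·237)/(568411/4410) = 2004660/568411.

m = 1.908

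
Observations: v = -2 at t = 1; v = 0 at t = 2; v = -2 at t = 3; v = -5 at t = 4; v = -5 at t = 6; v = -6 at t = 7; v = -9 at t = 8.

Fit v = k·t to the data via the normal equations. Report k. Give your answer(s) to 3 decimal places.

Entries of MᵀM: Σt·t = 179.
And Σt·v = -172.
k = (-172)/179 = -0.960894.

k = -0.961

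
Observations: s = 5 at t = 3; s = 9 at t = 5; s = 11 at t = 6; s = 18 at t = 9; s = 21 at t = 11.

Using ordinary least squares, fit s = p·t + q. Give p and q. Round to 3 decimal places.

p = 2.054, q = -1.167

Compute the Gram sums: Σt·t = 272, Σt = 34, Σ1 = 5.
Moment sums: Σt·s = 519, Σs = 64.
Δ = 272·5 − 34² = 204.
p = (519·5 − 34·64)/204 = 419/204; q = (272·64 − 34·519)/204 = -7/6.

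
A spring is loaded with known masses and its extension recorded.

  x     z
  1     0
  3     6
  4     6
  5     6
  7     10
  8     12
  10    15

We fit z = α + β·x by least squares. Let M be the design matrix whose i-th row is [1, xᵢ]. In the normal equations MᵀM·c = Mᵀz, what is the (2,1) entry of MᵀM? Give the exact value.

Row 2 ↔ basis x, column 1 ↔ basis 1, so (MᵀM)_{2,1} = Σᵢ x = (1)·(1) + (3)·(1) + (4)·(1) + (5)·(1) + (7)·(1) + (8)·(1) + (10)·(1) = 38.

38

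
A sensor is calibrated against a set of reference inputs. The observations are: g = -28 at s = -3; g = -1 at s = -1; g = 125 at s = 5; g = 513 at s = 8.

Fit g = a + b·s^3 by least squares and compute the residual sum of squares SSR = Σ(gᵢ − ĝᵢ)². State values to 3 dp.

The normal equations are: 4·a + 609·b = 609;  609·a + 278499·b = 279038.
det = 4·278499 − 609² = 743115.
a = (609·278499 − 609·279038)/743115 = -109417/247705; b = (4·279038 − 609·609)/743115 = 745271/743115.
Residuals: -118884/247705, 330407/743115, 58751/743115, -32506/743115; SSR = 324146/743115.

SSR = 0.436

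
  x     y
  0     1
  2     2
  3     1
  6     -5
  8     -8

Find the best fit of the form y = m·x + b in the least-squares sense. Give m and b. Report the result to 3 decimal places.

Normal-equation sums: Σx·x = 113, Σx = 19, Σ1 = 5.
Moment sums: Σx·y = -87, Σy = -9.
So AᵀA·[m, b]ᵀ = Aᵀy: [[113, 19]; [19, 5]]·[m, b]ᵀ = [-87, -9]ᵀ.
Eliminating b: 5·(row 1) − 19·(row 2) gives 204·m = 5·(-87) − 19·(-9) = -264, so m = -22/17.
Then b = ((-9) − 19·(-22/17))/5 = 53/17.

m = -1.294, b = 3.118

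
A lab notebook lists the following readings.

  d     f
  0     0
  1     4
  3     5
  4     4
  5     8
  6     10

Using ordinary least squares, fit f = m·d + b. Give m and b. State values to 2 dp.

Compute the Gram sums: Σd·d = 87, Σd = 19, Σ1 = 6.
For Xᵀf: Σd·f = 135, Σf = 31.
XᵀX·[m, b]ᵀ = Xᵀf becomes [[87, 19]; [19, 6]]·[m, b]ᵀ = [135, 31]ᵀ.
det = 87·6 − 19² = 161.
m = (135·6 − 19·31)/161 = 221/161; b = (87·31 − 19·135)/161 = 132/161.

m = 1.37, b = 0.82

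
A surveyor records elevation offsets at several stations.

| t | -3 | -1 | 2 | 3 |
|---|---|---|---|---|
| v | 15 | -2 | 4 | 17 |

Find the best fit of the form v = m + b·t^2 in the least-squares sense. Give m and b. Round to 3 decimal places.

Setting ∂/∂m … = 0 gives: 4·m + 23·b = 34;  23·m + 179·b = 302.
Eliminating b: 179·(row 1) − 23·(row 2) gives 187·m = 179·34 − 23·302 = -860, so m = -860/187.
Then b = (302 − 23·(-860/187))/179 = 426/187.

m = -4.599, b = 2.278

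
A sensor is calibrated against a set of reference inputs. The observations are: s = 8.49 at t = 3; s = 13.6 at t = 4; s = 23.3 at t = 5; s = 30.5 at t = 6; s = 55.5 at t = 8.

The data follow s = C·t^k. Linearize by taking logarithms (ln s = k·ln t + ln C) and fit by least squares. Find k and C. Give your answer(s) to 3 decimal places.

k = 1.927, C = 0.996

Let Y = ln s. Fitting Y = k·ln t + ln C by least squares:
Σln t = 7.9655, Σ(ln t)² = 13.2535, Σln s = 15.3315, Σln t·ln s = 25.5110.
Equations: 13.2535·k + 7.9655·ln C = 25.5110;  7.9655·k + 5·ln C = 15.3315.
Δ = 13.2535·5 − (7.9655)² = 2.8177; k = (25.5110·5 − 7.9655·15.3315)/2.8177 = 1.92737, ln C = (13.2535·15.3315 − 7.9655·25.5110)/2.8177 = -0.00421, so C = exp(-0.00421) = 0.99580.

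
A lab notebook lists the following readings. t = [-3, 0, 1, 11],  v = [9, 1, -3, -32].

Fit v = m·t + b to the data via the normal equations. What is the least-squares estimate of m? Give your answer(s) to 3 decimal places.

With design matrix M, MᵀM = [[131, 9]; [9, 4]] and Mᵀv = [-382, -25]ᵀ.
det = 131·4 − 9² = 443.
m = ((-382)·4 − 9·(-25))/443 = -1303/443; b = (131·(-25) − 9·(-382))/443 = 163/443.

m = -2.941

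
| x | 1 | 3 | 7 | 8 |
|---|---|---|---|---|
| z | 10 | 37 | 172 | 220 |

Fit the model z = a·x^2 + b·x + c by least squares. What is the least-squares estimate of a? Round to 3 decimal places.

a = 3.243

With design matrix M, MᵀM = [[6579, 883, 123]; [883, 123, 19]; [123, 19, 4]] and Mᵀz = [22851, 3085, 439]ᵀ.
Inverting the 3×3 Gram matrix, [a, b, c]ᵀ = [15189/4684, 4431/4684, 6490/1171]ᵀ.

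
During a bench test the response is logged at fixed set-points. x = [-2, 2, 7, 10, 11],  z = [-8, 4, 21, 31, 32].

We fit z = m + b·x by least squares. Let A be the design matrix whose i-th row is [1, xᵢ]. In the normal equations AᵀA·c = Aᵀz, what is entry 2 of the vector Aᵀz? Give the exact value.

833

Entry 2 ↔ basis x, so (Aᵀz)_{2} = Σᵢ (x)·zᵢ = (-2)·(-8) + (2)·(4) + (7)·(21) + (10)·(31) + (11)·(32) = 833.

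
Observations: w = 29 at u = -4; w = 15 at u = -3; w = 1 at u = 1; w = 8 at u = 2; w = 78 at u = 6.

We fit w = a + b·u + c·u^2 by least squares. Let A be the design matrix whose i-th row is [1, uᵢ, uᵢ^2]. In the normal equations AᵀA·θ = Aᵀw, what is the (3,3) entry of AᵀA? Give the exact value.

Row 3 ↔ basis u^2, column 3 ↔ basis u^2, so (AᵀA)_{3,3} = Σᵢ (u^2)·(u^2) = (16)·(16) + (9)·(9) + (1)·(1) + (4)·(4) + (36)·(36) = 1650.

1650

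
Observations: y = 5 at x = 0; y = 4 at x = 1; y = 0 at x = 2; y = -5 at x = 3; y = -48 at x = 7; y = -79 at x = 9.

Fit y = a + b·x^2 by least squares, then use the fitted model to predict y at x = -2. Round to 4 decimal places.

With design matrix M, MᵀM = [[6, 144]; [144, 9060]] and Mᵀy = [-123, -8792]ᵀ.
det = 6·9060 − 144² = 33624.
a = ((-123)·9060 − 144·(-8792))/33624 = 4213/934; b = (6·(-8792) − 144·(-123))/33624 = -1460/1401.
At x = -2: ŷ = (4213/934)·(1) + (-1460/1401)·(4) = 959/2802.

ŷ = 0.3423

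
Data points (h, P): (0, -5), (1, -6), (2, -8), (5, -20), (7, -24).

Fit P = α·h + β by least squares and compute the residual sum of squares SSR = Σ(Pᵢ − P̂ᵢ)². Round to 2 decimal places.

SSR = 7.17

Entries of AᵀA: Σh·h = 79, Σh = 15, Σ1 = 5.
And Σh·P = -290, ΣP = -63.
Δ = 79·5 − 15² = 170.
α = ((-290)·5 − 15·(-63))/170 = -101/34; β = (79·(-63) − 15·(-290))/170 = -627/170.
Residuals: -223/170, 56/85, 277/170, -124/85, 41/85; SSR = 1219/170.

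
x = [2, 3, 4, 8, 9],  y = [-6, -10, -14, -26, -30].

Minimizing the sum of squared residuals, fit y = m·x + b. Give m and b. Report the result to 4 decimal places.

Entries of MᵀM: Σx·x = 174, Σx = 26, Σ1 = 5.
Right-hand side: Σx·y = -576, Σy = -86.
Δ = 174·5 − 26² = 194.
m = ((-576)·5 − 26·(-86))/194 = -322/97; b = (174·(-86) − 26·(-576))/194 = 6/97.

m = -3.3196, b = 0.0619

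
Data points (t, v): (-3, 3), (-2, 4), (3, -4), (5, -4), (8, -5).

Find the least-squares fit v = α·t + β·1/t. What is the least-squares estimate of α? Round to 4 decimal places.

α = -0.5414

Forming XᵀX = [[111, 5]; [5, 7601/14400]] and Xᵀv = [-89, -691/120]ᵀ gives XᵀX·[α, β]ᵀ = Xᵀv.
Δ = 111·(7601/14400) − 5² = 161237/4800.
α = ((-89)·(7601/14400) − 5·(-691/120))/(161237/4800) = -261889/483711; β = (111·(-691/120) − 5·(-89))/(161237/4800) = -932040/161237.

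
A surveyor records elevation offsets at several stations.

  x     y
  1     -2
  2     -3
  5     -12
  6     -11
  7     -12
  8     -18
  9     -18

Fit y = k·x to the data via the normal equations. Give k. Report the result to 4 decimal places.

Setting ∂/∂k … = 0 gives: 260·k = -524.
k = (-524)/260 = -2.01538.

k = -2.0154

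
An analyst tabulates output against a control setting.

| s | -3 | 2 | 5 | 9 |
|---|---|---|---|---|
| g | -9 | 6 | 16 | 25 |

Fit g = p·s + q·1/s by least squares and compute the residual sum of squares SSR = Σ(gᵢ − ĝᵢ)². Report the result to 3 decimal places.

Entries of XᵀX: Σs·s = 119, Σs·1/s = 4, Σ1/s·1/s = 3349/8100.
Moment sums: Σs·g = 344, Σ1/s·g = 539/45.
So XᵀX·[p, q]ᵀ = Xᵀg: [[119, 4]; [4, 3349/8100]]·[p, q]ᵀ = [344, 539/45]ᵀ.
det = 119·(3349/8100) − 4² = 268931/8100.
p = (344·(3349/8100) − 4·(539/45))/(268931/8100) = 763976/268931; q = (119·(539/45) − 4·344)/(268931/8100) = 399780/268931.
Residuals: 4809/268931, -114256/268931, 403060/268931, -196929/268931; SSR = 796918/268931.

SSR = 2.963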